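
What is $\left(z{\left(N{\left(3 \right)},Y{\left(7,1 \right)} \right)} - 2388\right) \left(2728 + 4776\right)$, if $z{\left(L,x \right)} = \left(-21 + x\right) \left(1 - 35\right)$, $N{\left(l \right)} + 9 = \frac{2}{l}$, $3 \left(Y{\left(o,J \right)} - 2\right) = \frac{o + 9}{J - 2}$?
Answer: $- \frac{35133728}{3} \approx -1.1711 \cdot 10^{7}$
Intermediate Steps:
$Y{\left(o,J \right)} = 2 + \frac{9 + o}{3 \left(-2 + J\right)}$ ($Y{\left(o,J \right)} = 2 + \frac{\left(o + 9\right) \frac{1}{J - 2}}{3} = 2 + \frac{\left(9 + o\right) \frac{1}{-2 + J}}{3} = 2 + \frac{\frac{1}{-2 + J} \left(9 + o\right)}{3} = 2 + \frac{9 + o}{3 \left(-2 + J\right)}$)
$N{\left(l \right)} = -9 + \frac{2}{l}$
$z{\left(L,x \right)} = 714 - 34 x$ ($z{\left(L,x \right)} = \left(-21 + x\right) \left(-34\right) = 714 - 34 x$)
$\left(z{\left(N{\left(3 \right)},Y{\left(7,1 \right)} \right)} - 2388\right) \left(2728 + 4776\right) = \left(\left(714 - 34 \frac{-3 + 7 + 6 \cdot 1}{3 \left(-2 + 1\right)}\right) - 2388\right) \left(2728 + 4776\right) = \left(\left(714 - 34 \frac{-3 + 7 + 6}{3 \left(-1\right)}\right) - 2388\right) 7504 = \left(\left(714 - 34 \cdot \frac{1}{3} \left(-1\right) 10\right) - 2388\right) 7504 = \left(\left(714 - - \frac{340}{3}\right) - 2388\right) 7504 = \left(\left(714 + \frac{340}{3}\right) - 2388\right) 7504 = \left(\frac{2482}{3} - 2388\right) 7504 = \left(- \frac{4682}{3}\right) 7504 = - \frac{35133728}{3}$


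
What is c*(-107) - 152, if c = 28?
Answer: -3148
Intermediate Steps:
c*(-107) - 152 = 28*(-107) - 152 = -2996 - 152 = -3148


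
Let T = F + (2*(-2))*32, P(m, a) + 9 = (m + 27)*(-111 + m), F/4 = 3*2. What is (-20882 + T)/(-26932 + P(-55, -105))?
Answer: 20986/22293 ≈ 0.94137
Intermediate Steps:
F = 24 (F = 4*(3*2) = 4*6 = 24)
P(m, a) = -9 + (-111 + m)*(27 + m) (P(m, a) = -9 + (m + 27)*(-111 + m) = -9 + (27 + m)*(-111 + m) = -9 + (-111 + m)*(27 + m))
T = -104 (T = 24 + (2*(-2))*32 = 24 - 4*32 = 24 - 128 = -104)
(-20882 + T)/(-26932 + P(-55, -105)) = (-20882 - 104)/(-26932 + (-3006 + (-55)**2 - 84*(-55))) = -20986/(-26932 + (-3006 + 3025 + 4620)) = -20986/(-26932 + 4639) = -20986/(-22293) = -20986*(-1/22293) = 20986/22293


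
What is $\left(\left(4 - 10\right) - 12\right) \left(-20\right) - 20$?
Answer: $340$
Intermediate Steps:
$\left(\left(4 - 10\right) - 12\right) \left(-20\right) - 20 = \left(-6 - 12\right) \left(-20\right) - 20 = \left(-18\right) \left(-20\right) - 20 = 360 - 20 = 340$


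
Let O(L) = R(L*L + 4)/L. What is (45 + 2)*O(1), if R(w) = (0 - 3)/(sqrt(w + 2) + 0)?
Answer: -141*sqrt(7)/7 ≈ -53.293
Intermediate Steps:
R(w) = -3/sqrt(2 + w) (R(w) = -3/(sqrt(2 + w) + 0) = -3/sqrt(2 + w))
O(L) = -3/(L*sqrt(6 + L**2)) (O(L) = (-3/sqrt(2 + (L*L + 4)))/L = (-3/sqrt(2 + (L**2 + 4)))/L = (-3/sqrt(2 + (4 + L**2)))/L = (-3/sqrt(6 + L**2))/L = -3/(L*sqrt(6 + L**2)))
(45 + 2)*O(1) = (45 + 2)*(-3/(1*sqrt(6 + 1**2))) = 47*(-3*1/sqrt(6 + 1)) = 47*(-3*1/sqrt(7)) = 47*(-3*1*sqrt(7)/7) = 47*(-3*sqrt(7)/7) = -141*sqrt(7)/7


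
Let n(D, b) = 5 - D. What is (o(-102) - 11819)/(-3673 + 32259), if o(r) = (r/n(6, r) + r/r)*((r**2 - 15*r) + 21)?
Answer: 609773/14293 ≈ 42.662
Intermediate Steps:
o(r) = (1 - r)*(21 + r**2 - 15*r) (o(r) = (r/(5 - 1*6) + r/r)*((r**2 - 15*r) + 21) = (r/(5 - 6) + 1)*(21 + r**2 - 15*r) = (r/(-1) + 1)*(21 + r**2 - 15*r) = (r*(-1) + 1)*(21 + r**2 - 15*r) = (-r + 1)*(21 + r**2 - 15*r) = (1 - r)*(21 + r**2 - 15*r))
(o(-102) - 11819)/(-3673 + 32259) = ((21 - 1*(-102)**3 - 36*(-102) + 16*(-102)**2) - 11819)/(-3673 + 32259) = ((21 - 1*(-1061208) + 3672 + 16*10404) - 11819)/28586 = ((21 + 1061208 + 3672 + 166464) - 11819)*(1/28586) = (1231365 - 11819)*(1/28586) = 1219546*(1/28586) = 609773/14293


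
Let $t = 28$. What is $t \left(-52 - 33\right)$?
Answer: $-2380$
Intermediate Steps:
$t \left(-52 - 33\right) = 28 \left(-52 - 33\right) = 28 \left(-85\right) = -2380$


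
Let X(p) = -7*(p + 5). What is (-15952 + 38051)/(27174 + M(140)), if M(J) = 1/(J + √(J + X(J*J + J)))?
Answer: 94686714378410/116431370677021 + 110495*I*√5523/116431370677021 ≈ 0.81324 + 7.0528e-8*I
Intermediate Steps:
X(p) = -35 - 7*p (X(p) = -7*(5 + p) = -35 - 7*p)
M(J) = 1/(J + √(-35 - 7*J² - 6*J)) (M(J) = 1/(J + √(J + (-35 - 7*(J*J + J)))) = 1/(J + √(J + (-35 - 7*(J² + J)))) = 1/(J + √(J + (-35 - 7*(J + J²)))) = 1/(J + √(J + (-35 + (-7*J - 7*J²)))) = 1/(J + √(J + (-35 - 7*J - 7*J²))) = 1/(J + √(-35 - 7*J² - 6*J)))
(-15952 + 38051)/(27174 + M(140)) = (-15952 + 38051)/(27174 + 1/(140 + √(-35 + 140 - 7*140*(1 + 140)))) = 22099/(27174 + 1/(140 + √(-35 + 140 - 7*140*141))) = 22099/(27174 + 1/(140 + √(-35 + 140 - 138180))) = 22099/(27174 + 1/(140 + √(-138075))) = 22099/(27174 + 1/(140 + 5*I*√5523))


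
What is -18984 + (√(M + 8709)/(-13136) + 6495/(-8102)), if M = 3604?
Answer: -153814863/8102 - √12313/13136 ≈ -18985.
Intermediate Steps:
-18984 + (√(M + 8709)/(-13136) + 6495/(-8102)) = -18984 + (√(3604 + 8709)/(-13136) + 6495/(-8102)) = -18984 + (√12313*(-1/13136) + 6495*(-1/8102)) = -18984 + (-√12313/13136 - 6495/8102) = -18984 + (-6495/8102 - √12313/13136) = -153814863/8102 - √12313/13136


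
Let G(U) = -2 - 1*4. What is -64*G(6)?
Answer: 384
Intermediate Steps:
G(U) = -6 (G(U) = -2 - 4 = -6)
-64*G(6) = -64*(-6) = 384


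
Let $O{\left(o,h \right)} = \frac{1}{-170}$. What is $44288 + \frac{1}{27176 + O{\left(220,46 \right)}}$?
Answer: $\frac{204606972842}{4619919} \approx 44288.0$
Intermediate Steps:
$O{\left(o,h \right)} = - \frac{1}{170}$
$44288 + \frac{1}{27176 + O{\left(220,46 \right)}} = 44288 + \frac{1}{27176 - \frac{1}{170}} = 44288 + \frac{1}{\frac{4619919}{170}} = 44288 + \frac{170}{4619919} = \frac{204606972842}{4619919}$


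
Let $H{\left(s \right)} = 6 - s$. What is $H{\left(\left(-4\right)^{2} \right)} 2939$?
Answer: $-29390$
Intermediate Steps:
$H{\left(\left(-4\right)^{2} \right)} 2939 = \left(6 - \left(-4\right)^{2}\right) 2939 = \left(6 - 16\right) 2939 = \left(-10\right) 2939 = -29390$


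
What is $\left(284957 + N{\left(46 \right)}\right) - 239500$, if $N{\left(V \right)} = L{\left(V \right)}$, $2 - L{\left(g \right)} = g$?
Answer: $45413$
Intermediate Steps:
$L{\left(g \right)} = 2 - g$
$N{\left(V \right)} = 2 - V$
$\left(284957 + N{\left(46 \right)}\right) - 239500 = \left(284957 + \left(2 - 46\right)\right) - 239500 = \left(284957 - 44\right) - 239500 = 284913 - 239500 = 45413$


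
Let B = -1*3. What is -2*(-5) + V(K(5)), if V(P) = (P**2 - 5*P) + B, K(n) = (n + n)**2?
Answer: 9507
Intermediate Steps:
K(n) = 4*n**2 (K(n) = (2*n)**2 = 4*n**2)
B = -3
V(P) = -3 + P**2 - 5*P (V(P) = (P**2 - 5*P) - 3 = -3 + P**2 - 5*P)
-2*(-5) + V(K(5)) = -2*(-5) + (-3 + (4*5**2)**2 - 20*5**2) = 10 + (-3 + (4*25)**2 - 20*25) = 10 + (-3 + 100**2 - 5*100) = 10 + (-3 + 10000 - 500) = 10 + 9497 = 9507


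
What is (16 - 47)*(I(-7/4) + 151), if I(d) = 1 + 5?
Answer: -4867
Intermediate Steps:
I(d) = 6
(16 - 47)*(I(-7/4) + 151) = (16 - 47)*(6 + 151) = -31*157 = -4867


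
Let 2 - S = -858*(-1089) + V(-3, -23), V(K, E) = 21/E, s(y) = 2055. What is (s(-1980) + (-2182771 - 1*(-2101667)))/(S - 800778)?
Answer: 1818127/39908153 ≈ 0.045558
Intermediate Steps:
S = -21490259/23 (S = 2 - (-858*(-1089) + 21/(-23)) = 2 - (934362 + 21*(-1/23)) = 2 - (934362 - 21/23) = 2 - 1*21490305/23 = 2 - 21490305/23 = -21490259/23 ≈ -9.3436e+5)
(s(-1980) + (-2182771 - 1*(-2101667)))/(S - 800778) = (2055 + (-2182771 - 1*(-2101667)))/(-21490259/23 - 800778) = (2055 + (-2182771 + 2101667))/(-39908153/23) = (2055 - 81104)*(-23/39908153) = -79049*(-23/39908153) = 1818127/39908153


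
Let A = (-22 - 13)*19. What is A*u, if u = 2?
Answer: -1330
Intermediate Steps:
A = -665 (A = -35*19 = -665)
A*u = -665*2 = -1330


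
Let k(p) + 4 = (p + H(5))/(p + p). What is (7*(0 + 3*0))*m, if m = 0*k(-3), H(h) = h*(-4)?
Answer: 0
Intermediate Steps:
H(h) = -4*h
k(p) = -4 + (-20 + p)/(2*p) (k(p) = -4 + (p - 4*5)/(p + p) = -4 + (p - 20)/((2*p)) = -4 + (-20 + p)*(1/(2*p)) = -4 + (-20 + p)/(2*p))
m = 0 (m = 0*(-7/2 - 10/(-3)) = 0*(-7/2 - 10*(-⅓)) = 0*(-7/2 + 10/3) = 0*(-⅙) = 0)
(7*(0 + 3*0))*m = (7*(0 + 3*0))*0 = (7*(0 + 0))*0 = (7*0)*0 = 0*0 = 0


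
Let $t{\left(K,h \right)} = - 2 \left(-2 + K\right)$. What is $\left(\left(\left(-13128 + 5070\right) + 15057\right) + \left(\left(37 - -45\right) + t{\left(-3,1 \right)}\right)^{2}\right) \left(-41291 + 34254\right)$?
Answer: $-108813131$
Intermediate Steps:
$t{\left(K,h \right)} = 4 - 2 K$
$\left(\left(\left(-13128 + 5070\right) + 15057\right) + \left(\left(37 - -45\right) + t{\left(-3,1 \right)}\right)^{2}\right) \left(-41291 + 34254\right) = \left(\left(\left(-13128 + 5070\right) + 15057\right) + \left(\left(37 - -45\right) + \left(4 - -6\right)\right)^{2}\right) \left(-41291 + 34254\right) = \left(\left(-8058 + 15057\right) + \left(\left(37 + 45\right) + \left(4 + 6\right)\right)^{2}\right) \left(-7037\right) = \left(6999 + \left(82 + 10\right)^{2}\right) \left(-7037\right) = \left(6999 + 92^{2}\right) \left(-7037\right) = \left(6999 + 8464\right) \left(-7037\right) = 15463 \left(-7037\right) = -108813131$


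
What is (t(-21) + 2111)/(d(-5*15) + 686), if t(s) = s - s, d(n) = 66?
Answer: 2111/752 ≈ 2.8072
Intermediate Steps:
t(s) = 0
(t(-21) + 2111)/(d(-5*15) + 686) = (0 + 2111)/(66 + 686) = 2111/752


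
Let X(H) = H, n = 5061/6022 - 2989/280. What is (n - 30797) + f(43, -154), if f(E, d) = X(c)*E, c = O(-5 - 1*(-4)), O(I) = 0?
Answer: -3710375157/120440 ≈ -30807.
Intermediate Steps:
n = -1184477/120440 (n = 5061*(1/6022) - 2989*1/280 = 5061/6022 - 427/40 = -1184477/120440 ≈ -9.8346)
c = 0
f(E, d) = 0 (f(E, d) = 0*E = 0)
(n - 30797) + f(43, -154) = (-1184477/120440 - 30797) + 0 = -3710375157/120440 + 0 = -3710375157/120440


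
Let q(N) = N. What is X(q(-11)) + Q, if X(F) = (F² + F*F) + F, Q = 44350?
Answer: 44581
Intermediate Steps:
X(F) = F + 2*F² (X(F) = (F² + F²) + F = 2*F² + F = F + 2*F²)
X(q(-11)) + Q = -11*(1 + 2*(-11)) + 44350 = -11*(1 - 22) + 44350 = -11*(-21) + 44350 = 231 + 44350 = 44581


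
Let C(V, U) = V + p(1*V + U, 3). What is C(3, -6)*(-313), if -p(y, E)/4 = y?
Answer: -4695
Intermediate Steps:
p(y, E) = -4*y
C(V, U) = -4*U - 3*V (C(V, U) = V - 4*(1*V + U) = V - 4*(V + U) = V - 4*(U + V) = V + (-4*U - 4*V) = -4*U - 3*V)
C(3, -6)*(-313) = (-4*(-6) - 3*3)*(-313) = (24 - 9)*(-313) = 15*(-313) = -4695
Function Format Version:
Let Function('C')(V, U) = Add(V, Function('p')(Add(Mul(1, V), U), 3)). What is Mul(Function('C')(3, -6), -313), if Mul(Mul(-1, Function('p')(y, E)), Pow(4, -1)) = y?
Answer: -4695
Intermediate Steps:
Function('p')(y, E) = Mul(-4, y)
Function('C')(V, U) = Add(Mul(-4, U), Mul(-3, V)) (Function('C')(V, U) = Add(V, Mul(-4, Add(Mul(1, V), U))) = Add(V, Mul(-4, Add(V, U))) = Add(V, Mul(-4, Add(U, V))) = Add(V, Add(Mul(-4, U), Mul(-4, V))) = Add(Mul(-4, U), Mul(-3, V)))
Mul(Function('C')(3, -6), -313) = Mul(Add(Mul(-4, -6), Mul(-3, 3)), -313) = Mul(Add(24, -9), -313) = Mul(15, -313) = -4695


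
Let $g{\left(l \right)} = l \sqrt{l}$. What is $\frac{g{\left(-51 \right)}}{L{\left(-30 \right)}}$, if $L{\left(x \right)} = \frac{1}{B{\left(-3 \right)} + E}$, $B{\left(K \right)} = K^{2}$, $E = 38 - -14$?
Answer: $- 3111 i \sqrt{51} \approx - 22217.0 i$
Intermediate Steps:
$g{\left(l \right)} = l^{\frac{3}{2}}$
$E = 52$ ($E = 38 + 14 = 52$)
$L{\left(x \right)} = \frac{1}{61}$ ($L{\left(x \right)} = \frac{1}{\left(-3\right)^{2} + 52} = \frac{1}{9 + 52} = \frac{1}{61}$)
$\frac{g{\left(-51 \right)}}{L{\left(-30 \right)}} = \left(-51\right)^{\frac{3}{2}} \frac{1}{\frac{1}{61}} = - 51 i \sqrt{51} \cdot 61 = - 3111 i \sqrt{51}$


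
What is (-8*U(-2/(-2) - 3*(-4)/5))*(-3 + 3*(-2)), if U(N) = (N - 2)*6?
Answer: 3024/5 ≈ 604.80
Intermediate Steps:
U(N) = -12 + 6*N (U(N) = (-2 + N)*6 = -12 + 6*N)
(-8*U(-2/(-2) - 3*(-4)/5))*(-3 + 3*(-2)) = (-8*(-12 + 6*(-2/(-2) - 3*(-4)/5)))*(-3 + 3*(-2)) = (-8*(-12 + 6*(-2*(-½) + 12*(⅕))))*(-3 - 6) = -8*(-12 + 6*(1 + 12/5))*(-9) = -8*(-12 + 6*(17/5))*(-9) = -8*(-12 + 102/5)*(-9) = -8*42/5*(-9) = -336/5*(-9) = 3024/5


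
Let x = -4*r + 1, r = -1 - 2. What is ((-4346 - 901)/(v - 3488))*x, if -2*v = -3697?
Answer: 45474/1093 ≈ 41.605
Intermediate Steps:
r = -3
v = 3697/2 (v = -½*(-3697) = 3697/2 ≈ 1848.5)
x = 13 (x = -4*(-3) + 1 = 12 + 1 = 13)
((-4346 - 901)/(v - 3488))*x = ((-4346 - 901)/(3697/2 - 3488))*13 = -5247/(-3279/2)*13 = -5247*(-2/3279)*13 = (3498/1093)*13 = 45474/1093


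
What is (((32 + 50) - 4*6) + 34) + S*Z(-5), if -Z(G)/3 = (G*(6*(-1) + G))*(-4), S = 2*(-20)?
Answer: -26308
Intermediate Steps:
S = -40
Z(G) = 12*G*(-6 + G) (Z(G) = -3*G*(6*(-1) + G)*(-4) = -3*G*(-6 + G)*(-4) = -(-12)*G*(-6 + G) = 12*G*(-6 + G))
(((32 + 50) - 4*6) + 34) + S*Z(-5) = (((32 + 50) - 4*6) + 34) - 480*(-5)*(-6 - 5) = ((82 - 24) + 34) - 480*(-5)*(-11) = (58 + 34) - 40*660 = 92 - 26400 = -26308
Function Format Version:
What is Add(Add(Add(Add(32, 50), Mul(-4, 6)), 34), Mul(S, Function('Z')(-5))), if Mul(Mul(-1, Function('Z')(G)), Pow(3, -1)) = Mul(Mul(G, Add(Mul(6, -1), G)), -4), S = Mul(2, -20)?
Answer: -26308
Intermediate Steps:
S = -40
Function('Z')(G) = Mul(12, G, Add(-6, G)) (Function('Z')(G) = Mul(-3, Mul(Mul(G, Add(Mul(6, -1), G)), -4)) = Mul(-3, Mul(Mul(G, Add(-6, G)), -4)) = Mul(-3, Mul(-4, G, Add(-6, G))) = Mul(12, G, Add(-6, G)))
Add(Add(Add(Add(32, 50), Mul(-4, 6)), 34), Mul(S, Function('Z')(-5))) = Add(Add(Add(Add(32, 50), Mul(-4, 6)), 34), Mul(-40, Mul(12, -5, Add(-6, -5)))) = Add(Add(Add(82, -24), 34), Mul(-40, Mul(12, -5, -11))) = Add(Add(58, 34), Mul(-40, 660)) = Add(92, -26400) = -26308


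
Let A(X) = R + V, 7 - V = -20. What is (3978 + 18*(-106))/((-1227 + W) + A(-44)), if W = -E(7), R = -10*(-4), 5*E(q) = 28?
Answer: -5175/2914 ≈ -1.7759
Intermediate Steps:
V = 27 (V = 7 - 1*(-20) = 7 + 20 = 27)
E(q) = 28/5 (E(q) = (⅕)*28 = 28/5)
R = 40
W = -28/5 (W = -1*28/5 = -28/5 ≈ -5.6000)
A(X) = 67 (A(X) = 40 + 27 = 67)
(3978 + 18*(-106))/((-1227 + W) + A(-44)) = (3978 + 18*(-106))/((-1227 - 28/5) + 67) = (3978 - 1908)/(-6163/5 + 67) = 2070/(-5828/5) = 2070*(-5/5828) = -5175/2914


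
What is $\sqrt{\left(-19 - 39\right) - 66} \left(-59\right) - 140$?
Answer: $-140 - 118 i \sqrt{31} \approx -140.0 - 657.0 i$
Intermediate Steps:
$\sqrt{\left(-19 - 39\right) - 66} \left(-59\right) - 140 = \sqrt{-58 - 66} \left(-59\right) - 140 = \sqrt{-124} \left(-59\right) - 140 = 2 i \sqrt{31} \left(-59\right) - 140 = - 118 i \sqrt{31} - 140 = -140 - 118 i \sqrt{31}$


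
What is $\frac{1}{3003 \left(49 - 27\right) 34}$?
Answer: $\frac{1}{2246244} \approx 4.4519 \cdot 10^{-7}$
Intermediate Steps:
$\frac{1}{3003 \left(49 - 27\right) 34} = \frac{1}{3003 \cdot 22 \cdot 34} = \frac{1}{3003 \cdot 748} = \frac{1}{3003} \cdot \frac{1}{748} = \frac{1}{2246244}$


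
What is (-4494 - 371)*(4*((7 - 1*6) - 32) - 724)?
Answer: 4125520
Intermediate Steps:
(-4494 - 371)*(4*((7 - 1*6) - 32) - 724) = -4865*(4*((7 - 6) - 32) - 724) = -4865*(4*(1 - 32) - 724) = -4865*(4*(-31) - 724) = -4865*(-124 - 724) = -4865*(-848) = 4125520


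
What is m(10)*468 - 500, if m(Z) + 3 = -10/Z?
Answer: -2372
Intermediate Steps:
m(Z) = -3 - 10/Z
m(10)*468 - 500 = (-3 - 10/10)*468 - 500 = (-3 - 10*1/10)*468 - 500 = (-3 - 1)*468 - 500 = -4*468 - 500 = -1872 - 500 = -2372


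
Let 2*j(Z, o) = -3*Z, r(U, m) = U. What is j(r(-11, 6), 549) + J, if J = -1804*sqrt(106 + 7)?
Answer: 33/2 - 1804*sqrt(113) ≈ -19160.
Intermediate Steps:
j(Z, o) = -3*Z/2 (j(Z, o) = (-3*Z)/2 = -3*Z/2)
J = -1804*sqrt(113) ≈ -19177.
j(r(-11, 6), 549) + J = -3/2*(-11) - 1804*sqrt(113) = 33/2 - 1804*sqrt(113)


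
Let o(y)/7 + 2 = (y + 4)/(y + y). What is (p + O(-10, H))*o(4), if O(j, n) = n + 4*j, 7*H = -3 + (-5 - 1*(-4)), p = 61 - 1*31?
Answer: 74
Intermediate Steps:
o(y) = -14 + 7*(4 + y)/(2*y) (o(y) = -14 + 7*((y + 4)/(y + y)) = -14 + 7*((4 + y)/((2*y))) = -14 + 7*((4 + y)*(1/(2*y))) = -14 + 7*((4 + y)/(2*y)) = -14 + 7*(4 + y)/(2*y))
p = 30 (p = 61 - 31 = 30)
H = -4/7 (H = (-3 + (-5 - 1*(-4)))/7 = (-3 + (-5 + 4))/7 = (-3 - 1)/7 = (⅐)*(-4) = -4/7 ≈ -0.57143)
(p + O(-10, H))*o(4) = (30 + (-4/7 + 4*(-10)))*(-21/2 + 14/4) = (30 + (-4/7 - 40))*(-21/2 + 14*(¼)) = (30 - 284/7)*(-21/2 + 7/2) = -74/7*(-7) = 74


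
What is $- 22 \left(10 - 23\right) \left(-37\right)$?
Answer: $-10582$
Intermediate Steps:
$- 22 \left(10 - 23\right) \left(-37\right) = \left(-22\right) \left(-13\right) \left(-37\right) = 286 \left(-37\right) = -10582$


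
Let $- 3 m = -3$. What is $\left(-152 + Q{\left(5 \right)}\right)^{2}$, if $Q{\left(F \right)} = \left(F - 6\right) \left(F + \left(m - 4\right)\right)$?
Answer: $23716$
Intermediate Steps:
$m = 1$ ($m = \left(- \frac{1}{3}\right) \left(-3\right) = 1$)
$Q{\left(F \right)} = \left(-6 + F\right) \left(-3 + F\right)$ ($Q{\left(F \right)} = \left(F - 6\right) \left(F + \left(1 - 4\right)\right) = \left(-6 + F\right) \left(F - 3\right) = \left(-6 + F\right) \left(-3 + F\right)$)
$\left(-152 + Q{\left(5 \right)}\right)^{2} = \left(-152 + \left(18 + 5^{2} - 45\right)\right)^{2} = \left(-152 + \left(18 + 25 - 45\right)\right)^{2} = \left(-152 - 2\right)^{2} = \left(-154\right)^{2} = 23716$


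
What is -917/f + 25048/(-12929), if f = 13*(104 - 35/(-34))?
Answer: -1565903666/600202967 ≈ -2.6090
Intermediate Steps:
f = 46423/34 (f = 13*(104 - 35*(-1/34)) = 13*(104 + 35/34) = 13*(3571/34) = 46423/34 ≈ 1365.4)
-917/f + 25048/(-12929) = -917/46423/34 + 25048/(-12929) = -917*34/46423 + 25048*(-1/12929) = -31178/46423 - 25048/12929 = -1565903666/600202967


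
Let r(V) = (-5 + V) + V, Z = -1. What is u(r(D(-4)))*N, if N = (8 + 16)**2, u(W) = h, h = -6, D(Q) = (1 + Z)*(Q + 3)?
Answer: -3456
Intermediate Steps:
D(Q) = 0 (D(Q) = (1 - 1)*(Q + 3) = 0*(3 + Q) = 0)
r(V) = -5 + 2*V
u(W) = -6
N = 576 (N = 24**2 = 576)
u(r(D(-4)))*N = -6*576 = -3456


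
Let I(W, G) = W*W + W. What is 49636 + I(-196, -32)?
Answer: 87856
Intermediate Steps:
I(W, G) = W + W² (I(W, G) = W² + W = W + W²)
49636 + I(-196, -32) = 49636 - 196*(1 - 196) = 49636 - 196*(-195) = 49636 + 38220 = 87856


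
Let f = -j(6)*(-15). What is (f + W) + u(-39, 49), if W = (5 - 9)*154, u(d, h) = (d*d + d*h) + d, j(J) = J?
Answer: -955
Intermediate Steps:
u(d, h) = d + d² + d*h (u(d, h) = (d² + d*h) + d = d + d² + d*h)
f = 90 (f = -6*(-15) = -1*(-90) = 90)
W = -616 (W = -4*154 = -616)
(f + W) + u(-39, 49) = (90 - 616) - 39*(1 - 39 + 49) = -526 - 39*11 = -526 - 429 = -955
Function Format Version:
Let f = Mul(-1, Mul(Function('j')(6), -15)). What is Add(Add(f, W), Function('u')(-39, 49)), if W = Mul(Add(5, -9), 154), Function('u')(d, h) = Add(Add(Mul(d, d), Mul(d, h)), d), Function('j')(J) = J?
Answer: -955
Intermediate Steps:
Function('u')(d, h) = Add(d, Pow(d, 2), Mul(d, h)) (Function('u')(d, h) = Add(Add(Pow(d, 2), Mul(d, h)), d) = Add(d, Pow(d, 2), Mul(d, h)))
f = 90 (f = Mul(-1, Mul(6, -15)) = Mul(-1, -90) = 90)
W = -616 (W = Mul(-4, 154) = -616)
Add(Add(f, W), Function('u')(-39, 49)) = Add(Add(90, -616), Mul(-39, Add(1, -39, 49))) = Add(-526, Mul(-39, 11)) = Add(-526, -429) = -955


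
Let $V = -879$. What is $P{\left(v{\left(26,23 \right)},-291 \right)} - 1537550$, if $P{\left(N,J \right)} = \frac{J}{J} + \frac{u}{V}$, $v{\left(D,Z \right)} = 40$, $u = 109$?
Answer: $- \frac{1351505680}{879} \approx -1.5375 \cdot 10^{6}$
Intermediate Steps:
$P{\left(N,J \right)} = \frac{770}{879}$ ($P{\left(N,J \right)} = \frac{J}{J} + \frac{109}{-879} = 1 + 109 \left(- \frac{1}{879}\right) = 1 - \frac{109}{879} = \frac{770}{879}$)
$P{\left(v{\left(26,23 \right)},-291 \right)} - 1537550 = \frac{770}{879} - 1537550 = - \frac{1351505680}{879}$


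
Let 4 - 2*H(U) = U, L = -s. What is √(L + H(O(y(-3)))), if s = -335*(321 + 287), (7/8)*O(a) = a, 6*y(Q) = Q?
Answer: 4*√623777/7 ≈ 451.31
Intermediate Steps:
y(Q) = Q/6
O(a) = 8*a/7
s = -203680 (s = -335*608 = -203680)
L = 203680 (L = -1*(-203680) = 203680)
H(U) = 2 - U/2
√(L + H(O(y(-3)))) = √(203680 + (2 - 4*(⅙)*(-3)/7)) = √(203680 + (2 - 4*(-1)/(7*2))) = √(203680 + (2 - ½*(-4/7))) = √(203680 + (2 + 2/7)) = √(203680 + 16/7) = √(1425776/7) = 4*√623777/7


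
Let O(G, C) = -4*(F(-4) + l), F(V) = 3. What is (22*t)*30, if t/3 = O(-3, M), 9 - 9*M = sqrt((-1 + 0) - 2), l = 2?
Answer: -39600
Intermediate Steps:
M = 1 - I*sqrt(3)/9 (M = 1 - sqrt((-1 + 0) - 2)/9 = 1 - sqrt(-1 - 2)/9 = 1 - I*sqrt(3)/9 ≈ 1.0 - 0.19245*I)
O(G, C) = -20 (O(G, C) = -4*(3 + 2) = -4*5 = -20)
t = -60 (t = 3*(-20) = -60)
(22*t)*30 = (22*(-60))*30 = -1320*30 = -39600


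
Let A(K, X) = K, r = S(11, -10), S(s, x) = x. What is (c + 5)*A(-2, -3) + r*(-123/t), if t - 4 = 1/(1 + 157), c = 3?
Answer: 61404/211 ≈ 291.01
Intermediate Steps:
r = -10
t = 633/158 (t = 4 + 1/(1 + 157) = 4 + 1/158 = 633/158 ≈ 4.0063)
(c + 5)*A(-2, -3) + r*(-123/t) = (3 + 5)*(-2) - (-1230)/633/158 = 8*(-2) - (-1230)*158/633 = -16 - 10*(-6478/211) = -16 + 64780/211 = 61404/211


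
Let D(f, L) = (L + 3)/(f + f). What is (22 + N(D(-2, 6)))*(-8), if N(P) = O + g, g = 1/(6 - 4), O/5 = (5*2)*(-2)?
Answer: 620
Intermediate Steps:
O = -100 (O = 5*((5*2)*(-2)) = 5*(10*(-2)) = 5*(-20) = -100)
D(f, L) = (3 + L)/(2*f) (D(f, L) = (3 + L)/((2*f)) = (3 + L)*(1/(2*f)) = (3 + L)/(2*f))
g = ½ (g = 1/2 = ½ ≈ 0.50000)
N(P) = -199/2 (N(P) = -100 + ½ = -199/2)
(22 + N(D(-2, 6)))*(-8) = (22 - 199/2)*(-8) = -155/2*(-8) = 620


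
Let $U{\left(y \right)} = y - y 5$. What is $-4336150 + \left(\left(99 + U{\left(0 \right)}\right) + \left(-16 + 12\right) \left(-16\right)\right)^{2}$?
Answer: $-4309581$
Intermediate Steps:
$U{\left(y \right)} = - 4 y$ ($U{\left(y \right)} = y - 5 y = - 4 y$)
$-4336150 + \left(\left(99 + U{\left(0 \right)}\right) + \left(-16 + 12\right) \left(-16\right)\right)^{2} = -4336150 + \left(\left(99 - 0\right) + \left(-16 + 12\right) \left(-16\right)\right)^{2} = -4336150 + \left(\left(99 + 0\right) - -64\right)^{2} = -4336150 + \left(99 + 64\right)^{2} = -4336150 + 163^{2} = -4336150 + 26569 = -4309581$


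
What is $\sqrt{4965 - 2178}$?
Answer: $\sqrt{2787} \approx 52.792$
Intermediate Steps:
$\sqrt{4965 - 2178} = \sqrt{2787}$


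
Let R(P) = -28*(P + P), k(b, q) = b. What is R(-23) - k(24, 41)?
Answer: 1264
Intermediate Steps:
R(P) = -56*P
R(-23) - k(24, 41) = -56*(-23) - 1*24 = 1288 - 24 = 1264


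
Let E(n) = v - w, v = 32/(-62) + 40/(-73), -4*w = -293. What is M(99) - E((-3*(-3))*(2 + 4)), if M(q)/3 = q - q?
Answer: 672691/9052 ≈ 74.314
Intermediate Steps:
w = 293/4 (w = -¼*(-293) = 293/4 ≈ 73.250)
M(q) = 0 (M(q) = 3*(q - q) = 3*0 = 0)
v = -2408/2263 (v = 32*(-1/62) + 40*(-1/73) = -16/31 - 40/73 = -2408/2263 ≈ -1.0641)
E(n) = -672691/9052 (E(n) = -2408/2263 - 1*293/4 = -2408/2263 - 293/4 = -672691/9052)
M(99) - E((-3*(-3))*(2 + 4)) = 0 - 1*(-672691/9052) = 0 + 672691/9052 = 672691/9052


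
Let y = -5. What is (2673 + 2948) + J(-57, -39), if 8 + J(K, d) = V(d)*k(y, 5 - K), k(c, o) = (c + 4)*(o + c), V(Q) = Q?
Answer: 7836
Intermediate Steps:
k(c, o) = (4 + c)*(c + o)
J(K, d) = -8 + K*d (J(K, d) = -8 + d*((-5)² + 4*(-5) + 4*(5 - K) - 5*(5 - K)) = -8 + d*(25 - 20 + (20 - 4*K) + (-25 + 5*K)) = -8 + d*K = -8 + K*d)
(2673 + 2948) + J(-57, -39) = (2673 + 2948) + (-8 - 57*(-39)) = 5621 + (-8 + 2223) = 5621 + 2215 = 7836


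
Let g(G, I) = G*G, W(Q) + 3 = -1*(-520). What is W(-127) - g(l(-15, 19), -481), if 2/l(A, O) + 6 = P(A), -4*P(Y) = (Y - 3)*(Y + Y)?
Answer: 10278473/19881 ≈ 517.00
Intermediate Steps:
P(Y) = -Y*(-3 + Y)/2 (P(Y) = -(Y - 3)*(Y + Y)/4 = -(-3 + Y)*2*Y/4 = -Y*(-3 + Y)/2)
l(A, O) = 2/(-6 + A*(3 - A)/2)
W(Q) = 517 (W(Q) = -3 - 1*(-520) = -3 + 520 = 517)
g(G, I) = G**2
W(-127) - g(l(-15, 19), -481) = 517 - (-4/(12 - 15*(-3 - 15)))**2 = 517 - (-4/(12 - 15*(-18)))**2 = 517 - (-4/(12 + 270))**2 = 517 - (-4/282)**2 = 517 - (-4*1/282)**2 = 517 - (-2/141)**2 = 517 - 1*4/19881 = 517 - 4/19881 = 10278473/19881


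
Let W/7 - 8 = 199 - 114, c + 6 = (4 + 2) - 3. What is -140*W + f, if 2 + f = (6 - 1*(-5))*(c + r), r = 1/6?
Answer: -547039/6 ≈ -91173.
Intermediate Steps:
r = ⅙ ≈ 0.16667
c = -3 (c = -6 + ((4 + 2) - 3) = -6 + (6 - 3) = -6 + 3 = -3)
W = 651 (W = 56 + 7*(199 - 114) = 56 + 7*85 = 56 + 595 = 651)
f = -199/6 (f = -2 + (6 - 1*(-5))*(-3 + ⅙) = -2 + (6 + 5)*(-17/6) = -2 + 11*(-17/6) = -2 - 187/6 = -199/6 ≈ -33.167)
-140*W + f = -140*651 - 199/6 = -91140 - 199/6 = -547039/6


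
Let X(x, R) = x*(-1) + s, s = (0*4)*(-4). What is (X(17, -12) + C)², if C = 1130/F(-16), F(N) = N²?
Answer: 2595321/16384 ≈ 158.41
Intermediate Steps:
s = 0 (s = 0*(-4) = 0)
X(x, R) = -x (X(x, R) = x*(-1) + 0 = -x + 0 = -x)
C = 565/128 (C = 1130/((-16)²) = 1130/256 = 1130*(1/256) = 565/128 ≈ 4.4141)
(X(17, -12) + C)² = (-1*17 + 565/128)² = (-17 + 565/128)² = (-1611/128)² = 2595321/16384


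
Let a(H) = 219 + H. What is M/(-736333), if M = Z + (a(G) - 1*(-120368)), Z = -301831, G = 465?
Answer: 180779/736333 ≈ 0.24551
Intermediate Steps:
M = -180779 (M = -301831 + ((219 + 465) - 1*(-120368)) = -301831 + (684 + 120368) = -301831 + 121052 = -180779)
M/(-736333) = -180779/(-736333) = -180779*(-1/736333) = 180779/736333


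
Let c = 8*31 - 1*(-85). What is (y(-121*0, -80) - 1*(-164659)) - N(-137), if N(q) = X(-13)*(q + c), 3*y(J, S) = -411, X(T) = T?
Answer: 167070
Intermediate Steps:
y(J, S) = -137 (y(J, S) = (1/3)*(-411) = -137)
c = 333 (c = 248 + 85 = 333)
N(q) = -4329 - 13*q (N(q) = -13*(q + 333) = -13*(333 + q) = -4329 - 13*q)
(y(-121*0, -80) - 1*(-164659)) - N(-137) = (-137 - 1*(-164659)) - (-4329 - 13*(-137)) = (-137 + 164659) - (-4329 + 1781) = 164522 - 1*(-2548) = 164522 + 2548 = 167070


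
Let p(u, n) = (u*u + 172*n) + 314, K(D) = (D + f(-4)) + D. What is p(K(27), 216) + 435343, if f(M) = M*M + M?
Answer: 477165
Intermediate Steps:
f(M) = M + M² (f(M) = M² + M = M + M²)
K(D) = 12 + 2*D (K(D) = (D - 4*(1 - 4)) + D = (D - 4*(-3)) + D = (D + 12) + D = (12 + D) + D = 12 + 2*D)
p(u, n) = 314 + u² + 172*n (p(u, n) = (u² + 172*n) + 314 = 314 + u² + 172*n)
p(K(27), 216) + 435343 = (314 + (12 + 2*27)² + 172*216) + 435343 = (314 + (12 + 54)² + 37152) + 435343 = (314 + 66² + 37152) + 435343 = (314 + 4356 + 37152) + 435343 = 41822 + 435343 = 477165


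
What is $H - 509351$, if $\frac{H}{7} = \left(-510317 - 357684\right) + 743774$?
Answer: $-1378940$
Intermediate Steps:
$H = -869589$ ($H = 7 \left(\left(-510317 - 357684\right) + 743774\right) = 7 \left(-868001 + 743774\right) = 7 \left(-124227\right) = -869589$)
$H - 509351 = -869589 - 509351 = -1378940$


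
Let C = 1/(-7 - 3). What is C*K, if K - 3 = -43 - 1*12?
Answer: 26/5 ≈ 5.2000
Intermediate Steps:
K = -52 (K = 3 + (-43 - 1*12) = 3 + (-43 - 12) = 3 - 55 = -52)
C = -1/10 (C = 1/(-10) = -1/10 ≈ -0.10000)
C*K = -1/10*(-52) = 26/5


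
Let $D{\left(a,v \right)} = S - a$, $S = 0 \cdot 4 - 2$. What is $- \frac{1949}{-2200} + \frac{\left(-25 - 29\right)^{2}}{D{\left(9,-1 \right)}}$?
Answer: $- \frac{52841}{200} \approx -264.21$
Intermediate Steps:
$S = -2$ ($S = 0 - 2 = -2$)
$D{\left(a,v \right)} = -2 - a$
$- \frac{1949}{-2200} + \frac{\left(-25 - 29\right)^{2}}{D{\left(9,-1 \right)}} = - \frac{1949}{-2200} + \frac{\left(-25 - 29\right)^{2}}{-2 - 9} = \left(-1949\right) \left(- \frac{1}{2200}\right) + \frac{\left(-54\right)^{2}}{-2 - 9} = \frac{1949}{2200} + \frac{2916}{-11} = \frac{1949}{2200} + 2916 \left(- \frac{1}{11}\right) = \frac{1949}{2200} - \frac{2916}{11} = - \frac{52841}{200}$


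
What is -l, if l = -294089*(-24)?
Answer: -7058136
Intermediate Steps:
l = 7058136
-l = -1*7058136 = -7058136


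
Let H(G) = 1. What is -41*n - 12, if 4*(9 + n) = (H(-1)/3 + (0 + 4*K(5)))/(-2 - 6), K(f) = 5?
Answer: 36773/96 ≈ 383.05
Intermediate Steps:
n = -925/96 (n = -9 + ((1/3 + (0 + 4*5))/(-2 - 6))/4 = -9 + ((1*(⅓) + (0 + 20))/(-8))/4 = -9 + ((⅓ + 20)*(-⅛))/4 = -9 + ((61/3)*(-⅛))/4 = -9 + (¼)*(-61/24) = -9 - 61/96 = -925/96 ≈ -9.6354)
-41*n - 12 = -41*(-925/96) - 12 = 37925/96 - 12 = 36773/96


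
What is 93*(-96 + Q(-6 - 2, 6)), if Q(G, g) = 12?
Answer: -7812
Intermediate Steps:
93*(-96 + Q(-6 - 2, 6)) = 93*(-96 + 12) = 93*(-84) = -7812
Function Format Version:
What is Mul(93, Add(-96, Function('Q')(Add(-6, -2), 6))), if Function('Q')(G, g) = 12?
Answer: -7812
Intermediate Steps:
Mul(93, Add(-96, Function('Q')(Add(-6, -2), 6))) = Mul(93, Add(-96, 12)) = Mul(93, -84) = -7812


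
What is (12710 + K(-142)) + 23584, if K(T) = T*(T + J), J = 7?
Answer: 55464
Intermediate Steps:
K(T) = T*(7 + T) (K(T) = T*(T + 7) = T*(7 + T))
(12710 + K(-142)) + 23584 = (12710 - 142*(7 - 142)) + 23584 = (12710 - 142*(-135)) + 23584 = (12710 + 19170) + 23584 = 31880 + 23584 = 55464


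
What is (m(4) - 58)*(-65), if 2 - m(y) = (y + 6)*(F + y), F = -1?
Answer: 5590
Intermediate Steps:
m(y) = 2 - (-1 + y)*(6 + y) (m(y) = 2 - (y + 6)*(-1 + y) = 2 - (6 + y)*(-1 + y) = 2 - (-1 + y)*(6 + y))
(m(4) - 58)*(-65) = ((8 - 1*4² - 5*4) - 58)*(-65) = ((8 - 1*16 - 20) - 58)*(-65) = ((8 - 16 - 20) - 58)*(-65) = (-28 - 58)*(-65) = -86*(-65) = 5590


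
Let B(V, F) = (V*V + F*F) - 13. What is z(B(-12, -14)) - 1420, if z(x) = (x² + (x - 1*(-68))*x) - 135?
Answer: 234539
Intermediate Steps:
B(V, F) = -13 + F² + V² (B(V, F) = (V² + F²) - 13 = (F² + V²) - 13 = -13 + F² + V²)
z(x) = -135 + x² + x*(68 + x) (z(x) = (x² + (x + 68)*x) - 135 = (x² + (68 + x)*x) - 135 = (x² + x*(68 + x)) - 135 = -135 + x² + x*(68 + x))
z(B(-12, -14)) - 1420 = (-135 + 2*(-13 + (-14)² + (-12)²)² + 68*(-13 + (-14)² + (-12)²)) - 1420 = (-135 + 2*(-13 + 196 + 144)² + 68*(-13 + 196 + 144)) - 1420 = (-135 + 2*327² + 68*327) - 1420 = (-135 + 2*106929 + 22236) - 1420 = (-135 + 213858 + 22236) - 1420 = 235959 - 1420 = 234539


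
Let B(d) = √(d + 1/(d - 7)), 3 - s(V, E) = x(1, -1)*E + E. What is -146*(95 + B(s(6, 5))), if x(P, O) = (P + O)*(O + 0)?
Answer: -13870 - 146*I*√19/3 ≈ -13870.0 - 212.13*I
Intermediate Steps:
x(P, O) = O*(O + P) (x(P, O) = (O + P)*O = O*(O + P))
s(V, E) = 3 - E (s(V, E) = 3 - ((-(-1 + 1))*E + E) = 3 - ((-1*0)*E + E) = 3 - (0*E + E) = 3 - (0 + E) = 3 - E)
B(d) = √(d + 1/(-7 + d))
-146*(95 + B(s(6, 5))) = -146*(95 + √((1 + (3 - 1*5)*(-7 + (3 - 1*5)))/(-7 + (3 - 1*5)))) = -146*(95 + √((1 + (3 - 5)*(-7 + (3 - 5)))/(-7 + (3 - 5)))) = -146*(95 + √((1 - 2*(-7 - 2))/(-7 - 2))) = -146*(95 + √((1 - 2*(-9))/(-9))) = -146*(95 + √(-(1 + 18)/9)) = -146*(95 + √(-⅑*19)) = -146*(95 + √(-19/9)) = -146*(95 + I*√19/3) = -13870 - 146*I*√19/3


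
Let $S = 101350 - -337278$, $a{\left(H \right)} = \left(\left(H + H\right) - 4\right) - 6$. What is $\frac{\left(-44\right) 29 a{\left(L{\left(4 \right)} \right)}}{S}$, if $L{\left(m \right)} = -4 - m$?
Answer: $\frac{8294}{109657} \approx 0.075636$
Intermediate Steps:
$a{\left(H \right)} = -10 + 2 H$ ($a{\left(H \right)} = \left(2 H - 4\right) - 6 = \left(-4 + 2 H\right) - 6 = -10 + 2 H$)
$S = 438628$ ($S = 101350 + 337278 = 438628$)
$\frac{\left(-44\right) 29 a{\left(L{\left(4 \right)} \right)}}{S} = \frac{\left(-44\right) 29 \left(-10 + 2 \left(-4 - 4\right)\right)}{438628} = - 1276 \left(-10 + 2 \left(-4 - 4\right)\right) \frac{1}{438628} = - 1276 \left(-10 + 2 \left(-8\right)\right) \frac{1}{438628} = - 1276 \left(-10 - 16\right) \frac{1}{438628} = \left(-1276\right) \left(-26\right) \frac{1}{438628} = 33176 \cdot \frac{1}{438628} = \frac{8294}{109657}$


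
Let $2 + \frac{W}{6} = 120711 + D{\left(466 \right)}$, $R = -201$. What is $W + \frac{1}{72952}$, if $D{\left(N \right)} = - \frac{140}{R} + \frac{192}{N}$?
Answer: $\frac{824826902128363}{1138853672} \approx 7.2426 \cdot 10^{5}$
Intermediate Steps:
$D{\left(N \right)} = \frac{140}{201} + \frac{192}{N}$ ($D{\left(N \right)} = - \frac{140}{-201} + \frac{192}{N} = \left(-140\right) \left(- \frac{1}{201}\right) + \frac{192}{N} = \frac{140}{201} + \frac{192}{N}$)
$W = \frac{11306433026}{15611}$ ($W = -12 + 6 \left(120711 + \left(\frac{140}{201} + \frac{192}{466}\right)\right) = -12 + 6 \left(120711 + \left(\frac{140}{201} + 192 \cdot \frac{1}{466}\right)\right) = -12 + 6 \left(120711 + \left(\frac{140}{201} + \frac{96}{233}\right)\right) = -12 + 6 \left(120711 + \frac{51916}{46833}\right) = -12 + 6 \cdot \frac{5653310179}{46833} = -12 + \frac{11306620358}{15611} = \frac{11306433026}{15611} \approx 7.2426 \cdot 10^{5}$)
$W + \frac{1}{72952} = \frac{11306433026}{15611} + \frac{1}{72952} = \frac{824826902128363}{1138853672}$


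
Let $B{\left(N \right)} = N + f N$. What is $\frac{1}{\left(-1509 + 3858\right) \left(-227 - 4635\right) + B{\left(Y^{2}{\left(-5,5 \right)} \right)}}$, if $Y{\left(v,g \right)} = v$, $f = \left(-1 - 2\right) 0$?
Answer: $- \frac{1}{11420813} \approx -8.7559 \cdot 10^{-8}$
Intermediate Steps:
$f = 0$ ($f = \left(-3\right) 0 = 0$)
$B{\left(N \right)} = N$ ($B{\left(N \right)} = N + 0 N = N + 0 = N$)
$\frac{1}{\left(-1509 + 3858\right) \left(-227 - 4635\right) + B{\left(Y^{2}{\left(-5,5 \right)} \right)}} = \frac{1}{\left(-1509 + 3858\right) \left(-227 - 4635\right) + \left(-5\right)^{2}} = \frac{1}{2349 \left(-4862\right) + 25} = \frac{1}{-11420838 + 25} = \frac{1}{-11420813} = - \frac{1}{11420813}$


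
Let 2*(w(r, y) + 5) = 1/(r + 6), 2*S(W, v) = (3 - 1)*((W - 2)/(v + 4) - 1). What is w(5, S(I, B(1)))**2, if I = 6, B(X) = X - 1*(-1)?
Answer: 11881/484 ≈ 24.548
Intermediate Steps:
B(X) = 1 + X (B(X) = X + 1 = 1 + X)
S(W, v) = -1 + (-2 + W)/(4 + v) (S(W, v) = ((3 - 1)*((W - 2)/(v + 4) - 1))/2 = (2*((-2 + W)/(4 + v) - 1))/2 = (2*(-1 + (-2 + W)/(4 + v)))/2 = (-2 + 2*(-2 + W)/(4 + v))/2 = -1 + (-2 + W)/(4 + v))
w(r, y) = -5 + 1/(2*(6 + r)) (w(r, y) = -5 + 1/(2*(r + 6)) = -5 + 1/(2*(6 + r)))
w(5, S(I, B(1)))**2 = ((-59 - 10*5)/(2*(6 + 5)))**2 = ((1/2)*(-59 - 50)/11)**2 = ((1/2)*(1/11)*(-109))**2 = (-109/22)**2 = 11881/484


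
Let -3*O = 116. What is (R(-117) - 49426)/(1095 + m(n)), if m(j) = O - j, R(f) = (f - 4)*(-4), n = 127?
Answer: -73413/1394 ≈ -52.664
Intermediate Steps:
R(f) = 16 - 4*f (R(f) = (-4 + f)*(-4) = 16 - 4*f)
O = -116/3 (O = -⅓*116 = -116/3 ≈ -38.667)
m(j) = -116/3 - j
(R(-117) - 49426)/(1095 + m(n)) = ((16 - 4*(-117)) - 49426)/(1095 + (-116/3 - 1*127)) = ((16 + 468) - 49426)/(1095 + (-116/3 - 127)) = (484 - 49426)/(1095 - 497/3) = -48942/2788/3 = -48942*3/2788 = -73413/1394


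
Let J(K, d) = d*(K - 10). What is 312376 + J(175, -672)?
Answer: 201496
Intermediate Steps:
J(K, d) = d*(-10 + K)
312376 + J(175, -672) = 312376 - 672*(-10 + 175) = 312376 - 672*165 = 312376 - 110880 = 201496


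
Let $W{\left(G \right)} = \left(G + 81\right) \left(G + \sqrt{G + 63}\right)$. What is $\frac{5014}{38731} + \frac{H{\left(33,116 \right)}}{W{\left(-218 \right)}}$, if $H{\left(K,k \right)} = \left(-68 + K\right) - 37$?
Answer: $\frac{10714547182}{84330594271} - \frac{24 i \sqrt{155}}{2177341} \approx 0.12705 - 0.00013723 i$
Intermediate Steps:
$W{\left(G \right)} = \left(81 + G\right) \left(G + \sqrt{63 + G}\right)$
$H{\left(K,k \right)} = -105 + K$
$\frac{5014}{38731} + \frac{H{\left(33,116 \right)}}{W{\left(-218 \right)}} = \frac{5014}{38731} + \frac{-105 + 33}{\left(-218\right)^{2} + 81 \left(-218\right) + 81 \sqrt{63 - 218} - 218 \sqrt{63 - 218}} = 5014 \cdot \frac{1}{38731} - \frac{72}{47524 - 17658 + 81 \sqrt{-155} - 218 \sqrt{-155}} = \frac{5014}{38731} - \frac{72}{47524 - 17658 + 81 i \sqrt{155} - 218 i \sqrt{155}} = \frac{5014}{38731} - \frac{72}{29866 - 137 i \sqrt{155}}$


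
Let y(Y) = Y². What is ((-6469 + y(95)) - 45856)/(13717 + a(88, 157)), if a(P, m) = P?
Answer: -8660/2761 ≈ -3.1365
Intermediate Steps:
((-6469 + y(95)) - 45856)/(13717 + a(88, 157)) = ((-6469 + 95²) - 45856)/(13717 + 88) = ((-6469 + 9025) - 45856)/13805 = (2556 - 45856)*(1/13805) = -43300*1/13805 = -8660/2761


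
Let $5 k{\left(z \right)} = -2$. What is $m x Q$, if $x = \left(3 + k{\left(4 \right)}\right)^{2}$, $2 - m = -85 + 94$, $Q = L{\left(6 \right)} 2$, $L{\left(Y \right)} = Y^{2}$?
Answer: $- \frac{85176}{25} \approx -3407.0$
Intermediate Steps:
$k{\left(z \right)} = - \frac{2}{5}$ ($k{\left(z \right)} = \frac{1}{5} \left(-2\right) = - \frac{2}{5}$)
$Q = 72$ ($Q = 6^{2} \cdot 2 = 36 \cdot 2 = 72$)
$m = -7$ ($m = 2 - \left(-85 + 94\right) = 2 - 9 = -7$)
$x = \frac{169}{25}$ ($x = \left(3 - \frac{2}{5}\right)^{2} = \left(\frac{13}{5}\right)^{2} = \frac{169}{25} \approx 6.76$)
$m x Q = \left(-7\right) \frac{169}{25} \cdot 72 = \left(- \frac{1183}{25}\right) 72 = - \frac{85176}{25}$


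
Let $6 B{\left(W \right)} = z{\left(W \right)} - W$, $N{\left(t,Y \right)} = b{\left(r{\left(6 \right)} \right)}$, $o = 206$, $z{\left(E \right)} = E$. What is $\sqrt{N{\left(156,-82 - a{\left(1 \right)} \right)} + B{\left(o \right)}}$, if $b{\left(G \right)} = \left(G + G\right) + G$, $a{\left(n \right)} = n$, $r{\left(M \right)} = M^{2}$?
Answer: $6 \sqrt{3} \approx 10.392$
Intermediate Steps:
$b{\left(G \right)} = 3 G$ ($b{\left(G \right)} = 2 G + G = 3 G$)
$N{\left(t,Y \right)} = 108$ ($N{\left(t,Y \right)} = 3 \cdot 6^{2} = 3 \cdot 36 = 108$)
$B{\left(W \right)} = 0$ ($B{\left(W \right)} = \frac{W - W}{6} = \frac{1}{6} \cdot 0 = 0$)
$\sqrt{N{\left(156,-82 - a{\left(1 \right)} \right)} + B{\left(o \right)}} = \sqrt{108 + 0} = \sqrt{108} = 6 \sqrt{3}$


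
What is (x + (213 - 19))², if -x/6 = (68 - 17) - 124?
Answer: 399424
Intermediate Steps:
x = 438 (x = -6*((68 - 17) - 124) = -6*(51 - 124) = -6*(-73) = 438)
(x + (213 - 19))² = (438 + (213 - 19))² = (438 + 194)² = 632² = 399424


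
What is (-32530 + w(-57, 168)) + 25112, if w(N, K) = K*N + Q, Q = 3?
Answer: -16991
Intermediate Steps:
w(N, K) = 3 + K*N (w(N, K) = K*N + 3 = 3 + K*N)
(-32530 + w(-57, 168)) + 25112 = (-32530 + (3 + 168*(-57))) + 25112 = (-32530 + (3 - 9576)) + 25112 = (-32530 - 9573) + 25112 = -42103 + 25112 = -16991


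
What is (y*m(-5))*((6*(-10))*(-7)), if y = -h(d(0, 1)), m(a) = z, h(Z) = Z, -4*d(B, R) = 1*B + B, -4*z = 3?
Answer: 0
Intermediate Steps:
z = -¾ (z = -¼*3 = -¾ ≈ -0.75000)
d(B, R) = -B/2 (d(B, R) = -(1*B + B)/4 = -(B + B)/4 = -B/2)
m(a) = -¾
y = 0 (y = -(-1)*0/2 = -1*0 = 0)
(y*m(-5))*((6*(-10))*(-7)) = (0*(-¾))*((6*(-10))*(-7)) = 0*(-60*(-7)) = 0*420 = 0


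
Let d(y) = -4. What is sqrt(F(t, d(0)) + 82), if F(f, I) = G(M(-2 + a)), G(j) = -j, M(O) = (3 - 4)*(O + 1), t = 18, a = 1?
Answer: sqrt(82) ≈ 9.0554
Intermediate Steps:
M(O) = -1 - O (M(O) = -(1 + O) = -1 - O)
F(f, I) = 0 (F(f, I) = -(-1 - (-2 + 1)) = -(-1 - 1*(-1)) = -(-1 + 1) = -1*0 = 0)
sqrt(F(t, d(0)) + 82) = sqrt(0 + 82) = sqrt(82)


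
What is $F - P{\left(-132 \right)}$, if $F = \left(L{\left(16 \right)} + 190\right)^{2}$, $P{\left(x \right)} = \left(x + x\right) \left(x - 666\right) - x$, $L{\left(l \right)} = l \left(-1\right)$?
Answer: $-180528$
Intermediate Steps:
$L{\left(l \right)} = - l$
$P{\left(x \right)} = - x + 2 x \left(-666 + x\right)$ ($P{\left(x \right)} = 2 x \left(-666 + x\right) - x = - x + 2 x \left(-666 + x\right)$)
$F = 30276$ ($F = \left(\left(-1\right) 16 + 190\right)^{2} = \left(-16 + 190\right)^{2} = 174^{2} = 30276$)
$F - P{\left(-132 \right)} = 30276 - - 132 \left(-1333 + 2 \left(-132\right)\right) = 30276 - - 132 \left(-1333 - 264\right) = 30276 - \left(-132\right) \left(-1597\right) = 30276 - 210804 = -180528$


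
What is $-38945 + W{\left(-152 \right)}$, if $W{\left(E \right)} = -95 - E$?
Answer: $-38888$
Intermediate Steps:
$-38945 + W{\left(-152 \right)} = -38945 - -57 = -38945 + \left(-95 + 152\right) = -38945 + 57 = -38888$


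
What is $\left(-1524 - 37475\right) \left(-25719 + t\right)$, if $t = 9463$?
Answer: $633967744$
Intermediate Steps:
$\left(-1524 - 37475\right) \left(-25719 + t\right) = \left(-1524 - 37475\right) \left(-25719 + 9463\right) = \left(-38999\right) \left(-16256\right) = 633967744$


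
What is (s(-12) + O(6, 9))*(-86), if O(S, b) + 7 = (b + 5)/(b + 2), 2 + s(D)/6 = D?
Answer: 84882/11 ≈ 7716.5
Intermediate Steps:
s(D) = -12 + 6*D
O(S, b) = -7 + (5 + b)/(2 + b) (O(S, b) = -7 + (b + 5)/(b + 2) = -7 + (5 + b)/(2 + b))
(s(-12) + O(6, 9))*(-86) = ((-12 + 6*(-12)) + 3*(-3 - 2*9)/(2 + 9))*(-86) = ((-12 - 72) + 3*(-3 - 18)/11)*(-86) = (-84 + 3*(1/11)*(-21))*(-86) = (-84 - 63/11)*(-86) = -987/11*(-86) = 84882/11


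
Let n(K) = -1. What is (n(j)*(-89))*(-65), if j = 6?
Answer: -5785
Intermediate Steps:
(n(j)*(-89))*(-65) = -1*(-89)*(-65) = 89*(-65) = -5785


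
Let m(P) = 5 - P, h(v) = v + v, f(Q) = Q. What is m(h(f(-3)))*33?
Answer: 363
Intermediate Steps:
h(v) = 2*v
m(h(f(-3)))*33 = (5 - 2*(-3))*33 = (5 - 1*(-6))*33 = (5 + 6)*33 = 11*33 = 363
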